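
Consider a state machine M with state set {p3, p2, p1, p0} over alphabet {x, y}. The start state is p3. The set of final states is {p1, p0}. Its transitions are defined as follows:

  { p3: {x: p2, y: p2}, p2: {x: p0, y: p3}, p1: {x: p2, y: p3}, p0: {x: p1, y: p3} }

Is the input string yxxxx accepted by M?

Yes

p3 → p2 → p0 → p1 → p2 → p0
End state p0 is accepting.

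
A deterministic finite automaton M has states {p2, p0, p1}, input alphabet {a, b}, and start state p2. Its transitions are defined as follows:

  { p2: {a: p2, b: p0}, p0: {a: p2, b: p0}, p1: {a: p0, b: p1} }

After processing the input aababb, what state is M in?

p0

Trace: p2 -a-> p2 -a-> p2 -b-> p0 -a-> p2 -b-> p0 -b-> p0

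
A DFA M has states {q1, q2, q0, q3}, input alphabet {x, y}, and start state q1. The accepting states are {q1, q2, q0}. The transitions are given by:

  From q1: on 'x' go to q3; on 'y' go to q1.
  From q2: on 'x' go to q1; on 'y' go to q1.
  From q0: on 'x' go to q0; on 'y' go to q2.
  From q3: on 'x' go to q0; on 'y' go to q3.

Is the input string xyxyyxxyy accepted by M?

Yes

start at q1
read 'x': q1 → q3
read 'y': q3 → q3
read 'x': q3 → q0
read 'y': q0 → q2
read 'y': q2 → q1
read 'x': q1 → q3
read 'x': q3 → q0
read 'y': q0 → q2
read 'y': q2 → q1
End state q1 is accepting.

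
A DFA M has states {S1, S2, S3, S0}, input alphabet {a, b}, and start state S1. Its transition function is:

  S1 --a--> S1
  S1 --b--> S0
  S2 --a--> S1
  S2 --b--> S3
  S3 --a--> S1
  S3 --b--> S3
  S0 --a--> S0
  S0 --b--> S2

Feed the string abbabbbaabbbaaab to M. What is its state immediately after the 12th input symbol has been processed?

S1 → S1 → S0 → S2 → S1 → S0 → S2 → S3 → S1 → S1 → S0 → S2 → S3
After 12 symbols: S3.

S3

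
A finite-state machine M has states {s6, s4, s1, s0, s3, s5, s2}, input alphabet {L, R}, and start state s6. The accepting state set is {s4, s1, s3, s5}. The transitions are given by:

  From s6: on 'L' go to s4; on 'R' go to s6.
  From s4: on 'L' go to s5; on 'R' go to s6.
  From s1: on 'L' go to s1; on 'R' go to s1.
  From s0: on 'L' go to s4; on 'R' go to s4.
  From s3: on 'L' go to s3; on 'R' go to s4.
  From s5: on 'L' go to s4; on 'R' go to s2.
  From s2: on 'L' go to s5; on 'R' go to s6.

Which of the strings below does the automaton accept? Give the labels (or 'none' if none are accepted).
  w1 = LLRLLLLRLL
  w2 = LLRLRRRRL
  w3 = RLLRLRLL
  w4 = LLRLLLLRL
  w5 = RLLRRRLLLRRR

w1: Trace: s6 -L-> s4 -L-> s5 -R-> s2 -L-> s5 -L-> s4 -L-> s5 -L-> s4 -R-> s6 -L-> s4 -L-> s5  → end s5, accepted
w2: Trace: s6 -L-> s4 -L-> s5 -R-> s2 -L-> s5 -R-> s2 -R-> s6 -R-> s6 -R-> s6 -L-> s4  → end s4, accepted
w3: Trace: s6 -R-> s6 -L-> s4 -L-> s5 -R-> s2 -L-> s5 -R-> s2 -L-> s5 -L-> s4  → end s4, accepted
w4: Trace: s6 -L-> s4 -L-> s5 -R-> s2 -L-> s5 -L-> s4 -L-> s5 -L-> s4 -R-> s6 -L-> s4  → end s4, accepted
w5: Trace: s6 -R-> s6 -L-> s4 -L-> s5 -R-> s2 -R-> s6 -R-> s6 -L-> s4 -L-> s5 -L-> s4 -R-> s6 -R-> s6 -R-> s6  → end s6, rejected

w1, w2, w3, w4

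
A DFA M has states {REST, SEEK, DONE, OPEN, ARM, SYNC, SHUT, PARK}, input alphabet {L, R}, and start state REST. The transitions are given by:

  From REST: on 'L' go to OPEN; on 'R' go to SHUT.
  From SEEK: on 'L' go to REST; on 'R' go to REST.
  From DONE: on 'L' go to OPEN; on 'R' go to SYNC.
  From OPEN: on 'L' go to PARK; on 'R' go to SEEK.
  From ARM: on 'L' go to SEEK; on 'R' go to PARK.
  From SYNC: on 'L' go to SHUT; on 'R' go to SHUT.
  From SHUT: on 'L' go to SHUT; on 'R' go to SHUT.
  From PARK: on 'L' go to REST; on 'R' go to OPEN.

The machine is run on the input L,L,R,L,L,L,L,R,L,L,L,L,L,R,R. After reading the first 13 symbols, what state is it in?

REST

REST → OPEN → PARK → OPEN → PARK → REST → OPEN → PARK → OPEN → PARK → REST → OPEN → PARK → REST
After 13 symbols: REST.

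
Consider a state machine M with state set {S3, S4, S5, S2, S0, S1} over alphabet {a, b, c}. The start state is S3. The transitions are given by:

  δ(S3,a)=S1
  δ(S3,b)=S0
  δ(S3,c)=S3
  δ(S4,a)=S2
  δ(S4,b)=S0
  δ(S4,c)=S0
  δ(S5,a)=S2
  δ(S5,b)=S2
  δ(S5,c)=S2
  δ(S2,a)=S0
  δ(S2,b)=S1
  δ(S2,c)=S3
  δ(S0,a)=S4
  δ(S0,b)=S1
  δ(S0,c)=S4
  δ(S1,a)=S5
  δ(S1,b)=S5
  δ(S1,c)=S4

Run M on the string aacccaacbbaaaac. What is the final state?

S3

Trace: S3 -a-> S1 -a-> S5 -c-> S2 -c-> S3 -c-> S3 -a-> S1 -a-> S5 -c-> S2 -b-> S1 -b-> S5 -a-> S2 -a-> S0 -a-> S4 -a-> S2 -c-> S3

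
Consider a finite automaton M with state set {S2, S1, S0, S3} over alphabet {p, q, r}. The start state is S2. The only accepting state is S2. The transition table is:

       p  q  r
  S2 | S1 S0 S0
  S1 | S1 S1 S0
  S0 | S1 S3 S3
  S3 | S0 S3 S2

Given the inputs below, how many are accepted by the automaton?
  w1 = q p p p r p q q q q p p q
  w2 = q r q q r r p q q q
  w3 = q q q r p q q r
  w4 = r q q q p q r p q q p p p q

w1:
  start at S2
  read 'q': S2 → S0
  read 'p': S0 → S1
  read 'p': S1 → S1
  read 'p': S1 → S1
  read 'r': S1 → S0
  read 'p': S0 → S1
  read 'q': S1 → S1
  read 'q': S1 → S1
  read 'q': S1 → S1
  read 'q': S1 → S1
  read 'p': S1 → S1
  read 'p': S1 → S1
  read 'q': S1 → S1
  end S1, rejected
w2:
  start at S2
  read 'q': S2 → S0
  read 'r': S0 → S3
  read 'q': S3 → S3
  read 'q': S3 → S3
  read 'r': S3 → S2
  read 'r': S2 → S0
  read 'p': S0 → S1
  read 'q': S1 → S1
  read 'q': S1 → S1
  read 'q': S1 → S1
  end S1, rejected
w3:
  start at S2
  read 'q': S2 → S0
  read 'q': S0 → S3
  read 'q': S3 → S3
  read 'r': S3 → S2
  read 'p': S2 → S1
  read 'q': S1 → S1
  read 'q': S1 → S1
  read 'r': S1 → S0
  end S0, rejected
w4:
  start at S2
  read 'r': S2 → S0
  read 'q': S0 → S3
  read 'q': S3 → S3
  read 'q': S3 → S3
  read 'p': S3 → S0
  read 'q': S0 → S3
  read 'r': S3 → S2
  read 'p': S2 → S1
  read 'q': S1 → S1
  read 'q': S1 → S1
  read 'p': S1 → S1
  read 'p': S1 → S1
  read 'p': S1 → S1
  read 'q': S1 → S1
  end S1, rejected

0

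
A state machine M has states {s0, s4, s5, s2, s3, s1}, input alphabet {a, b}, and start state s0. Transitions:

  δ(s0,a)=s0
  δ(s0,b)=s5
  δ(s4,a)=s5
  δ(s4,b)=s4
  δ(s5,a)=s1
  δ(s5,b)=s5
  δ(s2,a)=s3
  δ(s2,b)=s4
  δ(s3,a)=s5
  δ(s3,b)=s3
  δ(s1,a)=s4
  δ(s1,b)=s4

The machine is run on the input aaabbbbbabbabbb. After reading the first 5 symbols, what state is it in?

s5

Trace: s0 -a-> s0 -a-> s0 -a-> s0 -b-> s5 -b-> s5
After 5 symbols: s5.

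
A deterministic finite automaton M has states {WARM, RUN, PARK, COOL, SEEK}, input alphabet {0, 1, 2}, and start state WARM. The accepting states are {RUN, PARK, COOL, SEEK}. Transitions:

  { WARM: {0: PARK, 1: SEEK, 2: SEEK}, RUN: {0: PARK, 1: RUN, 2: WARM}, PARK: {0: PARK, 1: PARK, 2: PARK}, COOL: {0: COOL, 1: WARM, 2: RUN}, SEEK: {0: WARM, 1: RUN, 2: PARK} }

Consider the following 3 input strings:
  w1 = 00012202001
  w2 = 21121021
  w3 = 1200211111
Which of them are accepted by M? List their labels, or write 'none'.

w1: Trace: WARM -0-> PARK -0-> PARK -0-> PARK -1-> PARK -2-> PARK -2-> PARK -0-> PARK -2-> PARK -0-> PARK -0-> PARK -1-> PARK  → end PARK, accepted
w2: Trace: WARM -2-> SEEK -1-> RUN -1-> RUN -2-> WARM -1-> SEEK -0-> WARM -2-> SEEK -1-> RUN  → end RUN, accepted
w3: Trace: WARM -1-> SEEK -2-> PARK -0-> PARK -0-> PARK -2-> PARK -1-> PARK -1-> PARK -1-> PARK -1-> PARK -1-> PARK  → end PARK, accepted

w1, w2, w3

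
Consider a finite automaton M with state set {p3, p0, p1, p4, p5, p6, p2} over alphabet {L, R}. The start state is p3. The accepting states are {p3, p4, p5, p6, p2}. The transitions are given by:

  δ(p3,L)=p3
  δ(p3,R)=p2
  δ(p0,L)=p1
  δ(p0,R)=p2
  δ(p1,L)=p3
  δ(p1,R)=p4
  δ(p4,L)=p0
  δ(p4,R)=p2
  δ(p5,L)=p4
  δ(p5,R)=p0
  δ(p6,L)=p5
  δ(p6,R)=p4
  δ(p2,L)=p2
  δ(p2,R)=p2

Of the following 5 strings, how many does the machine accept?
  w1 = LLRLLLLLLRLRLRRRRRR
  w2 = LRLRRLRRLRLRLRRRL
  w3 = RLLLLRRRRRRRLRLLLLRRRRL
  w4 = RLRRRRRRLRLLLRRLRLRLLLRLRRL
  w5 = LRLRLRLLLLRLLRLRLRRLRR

w1: Trace: p3 -L-> p3 -L-> p3 -R-> p2 -L-> p2 -L-> p2 -L-> p2 -L-> p2 -L-> p2 -L-> p2 -R-> p2 -L-> p2 -R-> p2 -L-> p2 -R-> p2 -R-> p2 -R-> p2 -R-> p2 -R-> p2 -R-> p2  → end p2, accepted
w2: Trace: p3 -L-> p3 -R-> p2 -L-> p2 -R-> p2 -R-> p2 -L-> p2 -R-> p2 -R-> p2 -L-> p2 -R-> p2 -L-> p2 -R-> p2 -L-> p2 -R-> p2 -R-> p2 -R-> p2 -L-> p2  → end p2, accepted
w3: Trace: p3 -R-> p2 -L-> p2 -L-> p2 -L-> p2 -L-> p2 -R-> p2 -R-> p2 -R-> p2 -R-> p2 -R-> p2 -R-> p2 -R-> p2 -L-> p2 -R-> p2 -L-> p2 -L-> p2 -L-> p2 -L-> p2 -R-> p2 -R-> p2 -R-> p2 -R-> p2 -L-> p2  → end p2, accepted
w4: Trace: p3 -R-> p2 -L-> p2 -R-> p2 -R-> p2 -R-> p2 -R-> p2 -R-> p2 -R-> p2 -L-> p2 -R-> p2 -L-> p2 -L-> p2 -L-> p2 -R-> p2 -R-> p2 -L-> p2 -R-> p2 -L-> p2 -R-> p2 -L-> p2 -L-> p2 -L-> p2 -R-> p2 -L-> p2 -R-> p2 -R-> p2 -L-> p2  → end p2, accepted
w5: Trace: p3 -L-> p3 -R-> p2 -L-> p2 -R-> p2 -L-> p2 -R-> p2 -L-> p2 -L-> p2 -L-> p2 -L-> p2 -R-> p2 -L-> p2 -L-> p2 -R-> p2 -L-> p2 -R-> p2 -L-> p2 -R-> p2 -R-> p2 -L-> p2 -R-> p2 -R-> p2  → end p2, accepted

5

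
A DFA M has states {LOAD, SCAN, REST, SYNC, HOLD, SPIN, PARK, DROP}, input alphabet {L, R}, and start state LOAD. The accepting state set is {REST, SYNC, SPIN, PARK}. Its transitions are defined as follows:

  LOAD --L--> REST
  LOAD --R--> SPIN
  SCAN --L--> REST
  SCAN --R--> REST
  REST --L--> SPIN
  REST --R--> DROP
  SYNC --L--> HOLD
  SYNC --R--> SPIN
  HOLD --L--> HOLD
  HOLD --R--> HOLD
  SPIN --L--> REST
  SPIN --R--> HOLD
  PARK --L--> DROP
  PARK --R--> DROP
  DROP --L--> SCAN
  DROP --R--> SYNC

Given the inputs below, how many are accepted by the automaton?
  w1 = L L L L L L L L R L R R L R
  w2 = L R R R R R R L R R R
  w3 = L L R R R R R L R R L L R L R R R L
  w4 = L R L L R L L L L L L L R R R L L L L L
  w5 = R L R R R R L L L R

w1: Trace: LOAD -L-> REST -L-> SPIN -L-> REST -L-> SPIN -L-> REST -L-> SPIN -L-> REST -L-> SPIN -R-> HOLD -L-> HOLD -R-> HOLD -R-> HOLD -L-> HOLD -R-> HOLD  → end HOLD, rejected
w2: Trace: LOAD -L-> REST -R-> DROP -R-> SYNC -R-> SPIN -R-> HOLD -R-> HOLD -R-> HOLD -L-> HOLD -R-> HOLD -R-> HOLD -R-> HOLD  → end HOLD, rejected
w3: Trace: LOAD -L-> REST -L-> SPIN -R-> HOLD -R-> HOLD -R-> HOLD -R-> HOLD -R-> HOLD -L-> HOLD -R-> HOLD -R-> HOLD -L-> HOLD -L-> HOLD -R-> HOLD -L-> HOLD -R-> HOLD -R-> HOLD -R-> HOLD -L-> HOLD  → end HOLD, rejected
w4: Trace: LOAD -L-> REST -R-> DROP -L-> SCAN -L-> REST -R-> DROP -L-> SCAN -L-> REST -L-> SPIN -L-> REST -L-> SPIN -L-> REST -L-> SPIN -R-> HOLD -R-> HOLD -R-> HOLD -L-> HOLD -L-> HOLD -L-> HOLD -L-> HOLD -L-> HOLD  → end HOLD, rejected
w5: Trace: LOAD -R-> SPIN -L-> REST -R-> DROP -R-> SYNC -R-> SPIN -R-> HOLD -L-> HOLD -L-> HOLD -L-> HOLD -R-> HOLD  → end HOLD, rejected

0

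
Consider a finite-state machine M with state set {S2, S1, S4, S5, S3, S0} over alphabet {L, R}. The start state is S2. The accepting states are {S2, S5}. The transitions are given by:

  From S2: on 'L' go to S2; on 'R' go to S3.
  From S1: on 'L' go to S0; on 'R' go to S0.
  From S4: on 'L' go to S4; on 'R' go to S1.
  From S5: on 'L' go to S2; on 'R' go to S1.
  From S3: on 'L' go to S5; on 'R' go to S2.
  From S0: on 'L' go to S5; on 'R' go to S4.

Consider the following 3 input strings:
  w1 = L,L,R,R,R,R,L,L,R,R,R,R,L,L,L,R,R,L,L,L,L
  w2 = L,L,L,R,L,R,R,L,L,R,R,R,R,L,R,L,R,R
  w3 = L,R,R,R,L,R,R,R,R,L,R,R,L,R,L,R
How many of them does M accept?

1

w1: Trace: S2 -L-> S2 -L-> S2 -R-> S3 -R-> S2 -R-> S3 -R-> S2 -L-> S2 -L-> S2 -R-> S3 -R-> S2 -R-> S3 -R-> S2 -L-> S2 -L-> S2 -L-> S2 -R-> S3 -R-> S2 -L-> S2 -L-> S2 -L-> S2 -L-> S2  → end S2, accepted
w2: Trace: S2 -L-> S2 -L-> S2 -L-> S2 -R-> S3 -L-> S5 -R-> S1 -R-> S0 -L-> S5 -L-> S2 -R-> S3 -R-> S2 -R-> S3 -R-> S2 -L-> S2 -R-> S3 -L-> S5 -R-> S1 -R-> S0  → end S0, rejected
w3: Trace: S2 -L-> S2 -R-> S3 -R-> S2 -R-> S3 -L-> S5 -R-> S1 -R-> S0 -R-> S4 -R-> S1 -L-> S0 -R-> S4 -R-> S1 -L-> S0 -R-> S4 -L-> S4 -R-> S1  → end S1, rejected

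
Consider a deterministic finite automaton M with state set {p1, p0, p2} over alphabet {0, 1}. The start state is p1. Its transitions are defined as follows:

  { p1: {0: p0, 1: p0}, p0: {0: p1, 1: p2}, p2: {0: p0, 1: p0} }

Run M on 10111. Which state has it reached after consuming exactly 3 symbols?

p0

Trace: p1 -1-> p0 -0-> p1 -1-> p0
After 3 symbols: p0.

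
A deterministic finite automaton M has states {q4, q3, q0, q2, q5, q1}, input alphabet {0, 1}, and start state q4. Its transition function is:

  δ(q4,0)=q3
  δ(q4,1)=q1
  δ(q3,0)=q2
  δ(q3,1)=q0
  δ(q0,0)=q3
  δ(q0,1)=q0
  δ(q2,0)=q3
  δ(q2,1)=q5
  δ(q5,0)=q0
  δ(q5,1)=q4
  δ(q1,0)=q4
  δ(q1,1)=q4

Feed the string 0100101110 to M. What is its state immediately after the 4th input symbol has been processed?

q2

q4 → q3 → q0 → q3 → q2
After 4 symbols: q2.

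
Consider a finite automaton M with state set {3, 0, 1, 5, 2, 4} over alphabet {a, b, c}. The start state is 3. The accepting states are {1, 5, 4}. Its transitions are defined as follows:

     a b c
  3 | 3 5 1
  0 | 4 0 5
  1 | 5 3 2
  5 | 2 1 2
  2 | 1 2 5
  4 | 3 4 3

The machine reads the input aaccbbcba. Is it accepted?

Trace: 3 -a-> 3 -a-> 3 -c-> 1 -c-> 2 -b-> 2 -b-> 2 -c-> 5 -b-> 1 -a-> 5
End state 5 is accepting.

Yes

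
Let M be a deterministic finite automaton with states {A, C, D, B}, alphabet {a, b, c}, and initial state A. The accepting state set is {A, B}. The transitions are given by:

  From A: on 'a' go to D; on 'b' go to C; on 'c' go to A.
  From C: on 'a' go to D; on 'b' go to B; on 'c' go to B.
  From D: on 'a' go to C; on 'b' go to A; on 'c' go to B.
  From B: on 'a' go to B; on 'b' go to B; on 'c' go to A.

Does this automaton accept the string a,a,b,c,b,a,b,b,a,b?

Yes

Trace: A -a-> D -a-> C -b-> B -c-> A -b-> C -a-> D -b-> A -b-> C -a-> D -b-> A
End state A is accepting.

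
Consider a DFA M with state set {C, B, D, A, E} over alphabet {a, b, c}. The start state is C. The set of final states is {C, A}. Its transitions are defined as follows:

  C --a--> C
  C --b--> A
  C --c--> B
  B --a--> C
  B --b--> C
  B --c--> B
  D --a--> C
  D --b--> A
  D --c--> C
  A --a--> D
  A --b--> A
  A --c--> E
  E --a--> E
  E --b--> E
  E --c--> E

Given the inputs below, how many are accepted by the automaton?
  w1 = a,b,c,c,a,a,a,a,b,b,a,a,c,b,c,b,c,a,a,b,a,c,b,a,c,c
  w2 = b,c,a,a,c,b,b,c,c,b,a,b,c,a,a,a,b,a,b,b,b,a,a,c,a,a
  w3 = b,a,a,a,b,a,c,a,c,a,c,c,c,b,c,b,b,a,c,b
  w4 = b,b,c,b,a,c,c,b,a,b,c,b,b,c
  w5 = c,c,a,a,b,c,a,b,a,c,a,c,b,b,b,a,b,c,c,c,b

1

w1:
  start at C
  read 'a': C → C
  read 'b': C → A
  read 'c': A → E
  read 'c': E → E
  read 'a': E → E
  read 'a': E → E
  read 'a': E → E
  read 'a': E → E
  read 'b': E → E
  read 'b': E → E
  read 'a': E → E
  read 'a': E → E
  read 'c': E → E
  read 'b': E → E
  read 'c': E → E
  read 'b': E → E
  read 'c': E → E
  read 'a': E → E
  read 'a': E → E
  read 'b': E → E
  read 'a': E → E
  read 'c': E → E
  read 'b': E → E
  read 'a': E → E
  read 'c': E → E
  read 'c': E → E
  end E, rejected
w2:
  start at C
  read 'b': C → A
  read 'c': A → E
  read 'a': E → E
  read 'a': E → E
  read 'c': E → E
  read 'b': E → E
  read 'b': E → E
  read 'c': E → E
  read 'c': E → E
  read 'b': E → E
  read 'a': E → E
  read 'b': E → E
  read 'c': E → E
  read 'a': E → E
  read 'a': E → E
  read 'a': E → E
  read 'b': E → E
  read 'a': E → E
  read 'b': E → E
  read 'b': E → E
  read 'b': E → E
  read 'a': E → E
  read 'a': E → E
  read 'c': E → E
  read 'a': E → E
  read 'a': E → E
  end E, rejected
w3:
  start at C
  read 'b': C → A
  read 'a': A → D
  read 'a': D → C
  read 'a': C → C
  read 'b': C → A
  read 'a': A → D
  read 'c': D → C
  read 'a': C → C
  read 'c': C → B
  read 'a': B → C
  read 'c': C → B
  read 'c': B → B
  read 'c': B → B
  read 'b': B → C
  read 'c': C → B
  read 'b': B → C
  read 'b': C → A
  read 'a': A → D
  read 'c': D → C
  read 'b': C → A
  end A, accepted
w4:
  start at C
  read 'b': C → A
  read 'b': A → A
  read 'c': A → E
  read 'b': E → E
  read 'a': E → E
  read 'c': E → E
  read 'c': E → E
  read 'b': E → E
  read 'a': E → E
  read 'b': E → E
  read 'c': E → E
  read 'b': E → E
  read 'b': E → E
  read 'c': E → E
  end E, rejected
w5:
  start at C
  read 'c': C → B
  read 'c': B → B
  read 'a': B → C
  read 'a': C → C
  read 'b': C → A
  read 'c': A → E
  read 'a': E → E
  read 'b': E → E
  read 'a': E → E
  read 'c': E → E
  read 'a': E → E
  read 'c': E → E
  read 'b': E → E
  read 'b': E → E
  read 'b': E → E
  read 'a': E → E
  read 'b': E → E
  read 'c': E → E
  read 'c': E → E
  read 'c': E → E
  read 'b': E → E
  end E, rejected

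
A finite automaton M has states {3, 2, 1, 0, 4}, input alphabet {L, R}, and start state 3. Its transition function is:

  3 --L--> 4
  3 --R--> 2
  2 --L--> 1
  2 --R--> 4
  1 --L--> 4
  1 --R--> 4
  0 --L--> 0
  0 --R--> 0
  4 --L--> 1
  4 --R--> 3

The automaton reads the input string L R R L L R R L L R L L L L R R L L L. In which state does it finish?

4

start at 3
read 'L': 3 → 4
read 'R': 4 → 3
read 'R': 3 → 2
read 'L': 2 → 1
read 'L': 1 → 4
read 'R': 4 → 3
read 'R': 3 → 2
read 'L': 2 → 1
read 'L': 1 → 4
read 'R': 4 → 3
read 'L': 3 → 4
read 'L': 4 → 1
read 'L': 1 → 4
read 'L': 4 → 1
read 'R': 1 → 4
read 'R': 4 → 3
read 'L': 3 → 4
read 'L': 4 → 1
read 'L': 1 → 4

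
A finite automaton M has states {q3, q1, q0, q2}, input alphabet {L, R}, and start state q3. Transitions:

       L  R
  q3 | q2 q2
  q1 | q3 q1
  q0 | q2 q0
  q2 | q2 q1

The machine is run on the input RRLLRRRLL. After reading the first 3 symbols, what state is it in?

q3

start at q3
read 'R': q3 → q2
read 'R': q2 → q1
read 'L': q1 → q3
After 3 symbols: q3.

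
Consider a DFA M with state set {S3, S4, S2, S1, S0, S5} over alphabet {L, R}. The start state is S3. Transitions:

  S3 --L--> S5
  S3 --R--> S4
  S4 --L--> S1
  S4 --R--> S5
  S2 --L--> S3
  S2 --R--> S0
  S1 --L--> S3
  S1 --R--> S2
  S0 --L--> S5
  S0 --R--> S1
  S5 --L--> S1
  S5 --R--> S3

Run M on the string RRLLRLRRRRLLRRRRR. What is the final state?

S4

start at S3
read 'R': S3 → S4
read 'R': S4 → S5
read 'L': S5 → S1
read 'L': S1 → S3
read 'R': S3 → S4
read 'L': S4 → S1
read 'R': S1 → S2
read 'R': S2 → S0
read 'R': S0 → S1
read 'R': S1 → S2
read 'L': S2 → S3
read 'L': S3 → S5
read 'R': S5 → S3
read 'R': S3 → S4
read 'R': S4 → S5
read 'R': S5 → S3
read 'R': S3 → S4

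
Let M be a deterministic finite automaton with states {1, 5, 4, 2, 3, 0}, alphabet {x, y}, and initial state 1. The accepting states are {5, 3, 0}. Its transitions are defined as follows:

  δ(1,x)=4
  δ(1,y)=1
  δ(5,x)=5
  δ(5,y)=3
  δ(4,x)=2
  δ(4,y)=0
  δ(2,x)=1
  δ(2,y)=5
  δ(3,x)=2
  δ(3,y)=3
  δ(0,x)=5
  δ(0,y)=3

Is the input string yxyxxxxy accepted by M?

Yes

1 → 1 → 4 → 0 → 5 → 5 → 5 → 5 → 3
End state 3 is accepting.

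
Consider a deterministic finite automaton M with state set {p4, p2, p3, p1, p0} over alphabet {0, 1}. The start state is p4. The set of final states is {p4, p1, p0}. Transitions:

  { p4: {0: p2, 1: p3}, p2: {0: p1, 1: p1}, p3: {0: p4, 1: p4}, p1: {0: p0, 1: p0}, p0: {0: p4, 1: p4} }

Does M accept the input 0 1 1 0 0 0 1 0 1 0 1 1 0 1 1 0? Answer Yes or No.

Yes

start at p4
read '0': p4 → p2
read '1': p2 → p1
read '1': p1 → p0
read '0': p0 → p4
read '0': p4 → p2
read '0': p2 → p1
read '1': p1 → p0
read '0': p0 → p4
read '1': p4 → p3
read '0': p3 → p4
read '1': p4 → p3
read '1': p3 → p4
read '0': p4 → p2
read '1': p2 → p1
read '1': p1 → p0
read '0': p0 → p4
End state p4 is accepting.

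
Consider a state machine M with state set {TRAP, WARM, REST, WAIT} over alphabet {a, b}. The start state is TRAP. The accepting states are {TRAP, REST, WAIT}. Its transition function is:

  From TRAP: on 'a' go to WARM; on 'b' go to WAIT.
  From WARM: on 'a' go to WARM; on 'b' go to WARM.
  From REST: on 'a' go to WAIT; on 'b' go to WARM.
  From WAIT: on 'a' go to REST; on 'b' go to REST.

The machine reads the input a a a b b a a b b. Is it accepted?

No

Trace: TRAP -a-> WARM -a-> WARM -a-> WARM -b-> WARM -b-> WARM -a-> WARM -a-> WARM -b-> WARM -b-> WARM
End state WARM is not accepting.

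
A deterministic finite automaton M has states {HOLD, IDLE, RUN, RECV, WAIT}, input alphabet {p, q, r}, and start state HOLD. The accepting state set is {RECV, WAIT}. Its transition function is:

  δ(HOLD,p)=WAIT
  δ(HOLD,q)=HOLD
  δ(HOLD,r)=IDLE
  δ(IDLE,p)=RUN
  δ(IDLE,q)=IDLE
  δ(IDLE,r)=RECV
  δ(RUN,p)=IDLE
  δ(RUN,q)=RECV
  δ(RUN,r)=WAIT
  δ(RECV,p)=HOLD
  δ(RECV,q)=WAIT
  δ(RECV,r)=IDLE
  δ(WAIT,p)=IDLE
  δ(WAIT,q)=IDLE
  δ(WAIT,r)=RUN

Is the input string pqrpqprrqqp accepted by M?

No

Trace: HOLD -p-> WAIT -q-> IDLE -r-> RECV -p-> HOLD -q-> HOLD -p-> WAIT -r-> RUN -r-> WAIT -q-> IDLE -q-> IDLE -p-> RUN
End state RUN is not accepting.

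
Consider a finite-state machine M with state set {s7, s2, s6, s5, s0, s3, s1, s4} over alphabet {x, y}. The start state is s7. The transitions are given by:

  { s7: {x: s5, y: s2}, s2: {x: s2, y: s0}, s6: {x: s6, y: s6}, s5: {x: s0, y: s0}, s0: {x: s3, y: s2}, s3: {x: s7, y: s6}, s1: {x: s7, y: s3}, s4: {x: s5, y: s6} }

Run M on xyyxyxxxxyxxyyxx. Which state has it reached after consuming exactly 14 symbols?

start at s7
read 'x': s7 → s5
read 'y': s5 → s0
read 'y': s0 → s2
read 'x': s2 → s2
read 'y': s2 → s0
read 'x': s0 → s3
read 'x': s3 → s7
read 'x': s7 → s5
read 'x': s5 → s0
read 'y': s0 → s2
read 'x': s2 → s2
read 'x': s2 → s2
read 'y': s2 → s0
read 'y': s0 → s2
After 14 symbols: s2.

s2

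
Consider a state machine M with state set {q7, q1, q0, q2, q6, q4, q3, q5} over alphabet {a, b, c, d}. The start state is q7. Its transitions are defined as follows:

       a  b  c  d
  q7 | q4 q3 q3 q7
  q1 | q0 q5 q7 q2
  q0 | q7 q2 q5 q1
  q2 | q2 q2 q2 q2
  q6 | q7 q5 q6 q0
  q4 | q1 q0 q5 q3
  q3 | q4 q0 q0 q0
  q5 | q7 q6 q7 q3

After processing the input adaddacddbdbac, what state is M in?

q3

Trace: q7 -a-> q4 -d-> q3 -a-> q4 -d-> q3 -d-> q0 -a-> q7 -c-> q3 -d-> q0 -d-> q1 -b-> q5 -d-> q3 -b-> q0 -a-> q7 -c-> q3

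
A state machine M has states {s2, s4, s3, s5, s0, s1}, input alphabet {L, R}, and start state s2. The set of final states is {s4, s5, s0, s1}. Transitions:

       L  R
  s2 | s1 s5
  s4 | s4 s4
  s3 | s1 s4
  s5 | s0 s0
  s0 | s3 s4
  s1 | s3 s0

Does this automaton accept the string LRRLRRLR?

Yes

s2 → s1 → s0 → s4 → s4 → s4 → s4 → s4 → s4
End state s4 is accepting.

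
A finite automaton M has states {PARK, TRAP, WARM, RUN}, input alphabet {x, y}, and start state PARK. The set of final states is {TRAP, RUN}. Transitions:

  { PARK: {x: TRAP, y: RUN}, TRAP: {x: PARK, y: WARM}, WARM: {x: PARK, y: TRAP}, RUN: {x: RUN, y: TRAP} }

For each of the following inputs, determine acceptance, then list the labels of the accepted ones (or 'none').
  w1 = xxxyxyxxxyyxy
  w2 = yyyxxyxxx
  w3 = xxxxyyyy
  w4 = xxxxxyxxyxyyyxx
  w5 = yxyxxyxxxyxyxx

w1:
  start at PARK
  read 'x': PARK → TRAP
  read 'x': TRAP → PARK
  read 'x': PARK → TRAP
  read 'y': TRAP → WARM
  read 'x': WARM → PARK
  read 'y': PARK → RUN
  read 'x': RUN → RUN
  read 'x': RUN → RUN
  read 'x': RUN → RUN
  read 'y': RUN → TRAP
  read 'y': TRAP → WARM
  read 'x': WARM → PARK
  read 'y': PARK → RUN
  end RUN, accepted
w2:
  start at PARK
  read 'y': PARK → RUN
  read 'y': RUN → TRAP
  read 'y': TRAP → WARM
  read 'x': WARM → PARK
  read 'x': PARK → TRAP
  read 'y': TRAP → WARM
  read 'x': WARM → PARK
  read 'x': PARK → TRAP
  read 'x': TRAP → PARK
  end PARK, rejected
w3:
  start at PARK
  read 'x': PARK → TRAP
  read 'x': TRAP → PARK
  read 'x': PARK → TRAP
  read 'x': TRAP → PARK
  read 'y': PARK → RUN
  read 'y': RUN → TRAP
  read 'y': TRAP → WARM
  read 'y': WARM → TRAP
  end TRAP, accepted
w4:
  start at PARK
  read 'x': PARK → TRAP
  read 'x': TRAP → PARK
  read 'x': PARK → TRAP
  read 'x': TRAP → PARK
  read 'x': PARK → TRAP
  read 'y': TRAP → WARM
  read 'x': WARM → PARK
  read 'x': PARK → TRAP
  read 'y': TRAP → WARM
  read 'x': WARM → PARK
  read 'y': PARK → RUN
  read 'y': RUN → TRAP
  read 'y': TRAP → WARM
  read 'x': WARM → PARK
  read 'x': PARK → TRAP
  end TRAP, accepted
w5:
  start at PARK
  read 'y': PARK → RUN
  read 'x': RUN → RUN
  read 'y': RUN → TRAP
  read 'x': TRAP → PARK
  read 'x': PARK → TRAP
  read 'y': TRAP → WARM
  read 'x': WARM → PARK
  read 'x': PARK → TRAP
  read 'x': TRAP → PARK
  read 'y': PARK → RUN
  read 'x': RUN → RUN
  read 'y': RUN → TRAP
  read 'x': TRAP → PARK
  read 'x': PARK → TRAP
  end TRAP, accepted

w1, w3, w4, w5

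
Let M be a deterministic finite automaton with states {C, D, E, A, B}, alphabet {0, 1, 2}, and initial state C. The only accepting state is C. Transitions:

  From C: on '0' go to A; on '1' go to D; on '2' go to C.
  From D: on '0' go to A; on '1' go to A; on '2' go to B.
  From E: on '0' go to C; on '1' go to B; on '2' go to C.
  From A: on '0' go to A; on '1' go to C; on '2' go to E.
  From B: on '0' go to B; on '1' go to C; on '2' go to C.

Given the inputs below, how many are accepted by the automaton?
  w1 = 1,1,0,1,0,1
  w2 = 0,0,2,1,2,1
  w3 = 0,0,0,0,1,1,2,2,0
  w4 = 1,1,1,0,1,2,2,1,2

1

w1:
  start at C
  read '1': C → D
  read '1': D → A
  read '0': A → A
  read '1': A → C
  read '0': C → A
  read '1': A → C
  end C, accepted
w2:
  start at C
  read '0': C → A
  read '0': A → A
  read '2': A → E
  read '1': E → B
  read '2': B → C
  read '1': C → D
  end D, rejected
w3:
  start at C
  read '0': C → A
  read '0': A → A
  read '0': A → A
  read '0': A → A
  read '1': A → C
  read '1': C → D
  read '2': D → B
  read '2': B → C
  read '0': C → A
  end A, rejected
w4:
  start at C
  read '1': C → D
  read '1': D → A
  read '1': A → C
  read '0': C → A
  read '1': A → C
  read '2': C → C
  read '2': C → C
  read '1': C → D
  read '2': D → B
  end B, rejected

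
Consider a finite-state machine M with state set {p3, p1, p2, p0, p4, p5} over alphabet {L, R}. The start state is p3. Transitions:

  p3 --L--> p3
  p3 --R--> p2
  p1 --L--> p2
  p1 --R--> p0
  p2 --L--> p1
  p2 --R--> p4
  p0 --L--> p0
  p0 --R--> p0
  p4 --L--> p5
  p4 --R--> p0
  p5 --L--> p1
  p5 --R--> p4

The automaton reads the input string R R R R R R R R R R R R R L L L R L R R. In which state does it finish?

start at p3
read 'R': p3 → p2
read 'R': p2 → p4
read 'R': p4 → p0
read 'R': p0 → p0
read 'R': p0 → p0
read 'R': p0 → p0
read 'R': p0 → p0
read 'R': p0 → p0
read 'R': p0 → p0
read 'R': p0 → p0
read 'R': p0 → p0
read 'R': p0 → p0
read 'R': p0 → p0
read 'L': p0 → p0
read 'L': p0 → p0
read 'L': p0 → p0
read 'R': p0 → p0
read 'L': p0 → p0
read 'R': p0 → p0
read 'R': p0 → p0

p0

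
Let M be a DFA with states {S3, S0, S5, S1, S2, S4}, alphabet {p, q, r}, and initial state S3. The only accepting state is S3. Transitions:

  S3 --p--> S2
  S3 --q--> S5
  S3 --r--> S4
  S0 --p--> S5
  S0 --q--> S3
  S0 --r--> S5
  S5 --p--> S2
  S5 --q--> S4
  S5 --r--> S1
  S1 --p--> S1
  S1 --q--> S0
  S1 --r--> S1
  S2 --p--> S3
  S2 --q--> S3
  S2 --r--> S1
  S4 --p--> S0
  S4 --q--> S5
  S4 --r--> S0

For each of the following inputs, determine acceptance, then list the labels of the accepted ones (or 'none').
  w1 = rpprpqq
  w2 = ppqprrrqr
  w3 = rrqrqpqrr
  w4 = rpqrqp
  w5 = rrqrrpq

w1: Trace: S3 -r-> S4 -p-> S0 -p-> S5 -r-> S1 -p-> S1 -q-> S0 -q-> S3  → end S3, accepted
w2: Trace: S3 -p-> S2 -p-> S3 -q-> S5 -p-> S2 -r-> S1 -r-> S1 -r-> S1 -q-> S0 -r-> S5  → end S5, rejected
w3: Trace: S3 -r-> S4 -r-> S0 -q-> S3 -r-> S4 -q-> S5 -p-> S2 -q-> S3 -r-> S4 -r-> S0  → end S0, rejected
w4: Trace: S3 -r-> S4 -p-> S0 -q-> S3 -r-> S4 -q-> S5 -p-> S2  → end S2, rejected
w5: Trace: S3 -r-> S4 -r-> S0 -q-> S3 -r-> S4 -r-> S0 -p-> S5 -q-> S4  → end S4, rejected

w1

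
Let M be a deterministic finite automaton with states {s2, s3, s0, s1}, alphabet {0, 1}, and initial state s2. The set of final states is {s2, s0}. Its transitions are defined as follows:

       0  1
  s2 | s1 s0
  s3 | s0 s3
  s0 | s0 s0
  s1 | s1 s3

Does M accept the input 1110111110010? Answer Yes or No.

Yes

Trace: s2 -1-> s0 -1-> s0 -1-> s0 -0-> s0 -1-> s0 -1-> s0 -1-> s0 -1-> s0 -1-> s0 -0-> s0 -0-> s0 -1-> s0 -0-> s0
End state s0 is accepting.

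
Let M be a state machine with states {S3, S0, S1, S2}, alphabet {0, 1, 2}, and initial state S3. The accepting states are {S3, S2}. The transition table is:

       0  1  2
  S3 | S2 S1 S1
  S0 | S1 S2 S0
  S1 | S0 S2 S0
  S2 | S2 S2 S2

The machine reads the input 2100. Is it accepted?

Yes

start at S3
read '2': S3 → S1
read '1': S1 → S2
read '0': S2 → S2
read '0': S2 → S2
End state S2 is accepting.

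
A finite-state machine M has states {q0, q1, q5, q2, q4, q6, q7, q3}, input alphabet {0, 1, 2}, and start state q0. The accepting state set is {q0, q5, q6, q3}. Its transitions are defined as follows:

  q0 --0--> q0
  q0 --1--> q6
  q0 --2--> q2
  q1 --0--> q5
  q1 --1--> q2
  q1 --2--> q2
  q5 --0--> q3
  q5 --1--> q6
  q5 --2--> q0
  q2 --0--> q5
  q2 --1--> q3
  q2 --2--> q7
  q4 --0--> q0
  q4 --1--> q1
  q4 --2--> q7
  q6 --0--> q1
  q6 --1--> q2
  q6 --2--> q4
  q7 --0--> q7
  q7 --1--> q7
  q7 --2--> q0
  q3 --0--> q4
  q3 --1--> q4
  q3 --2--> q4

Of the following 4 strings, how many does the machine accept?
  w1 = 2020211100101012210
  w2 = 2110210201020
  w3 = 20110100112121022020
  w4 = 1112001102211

w1: q0 → q2 → q5 → q0 → q0 → q2 → q3 → q4 → q1 → q5 → q3 → q4 → q0 → q6 → q1 → q2 → q7 → q0 → q6 → q1  → end q1, rejected
w2: q0 → q2 → q3 → q4 → q0 → q2 → q3 → q4 → q7 → q7 → q7 → q7 → q0 → q0  → end q0, accepted
w3: q0 → q2 → q5 → q6 → q2 → q5 → q6 → q1 → q5 → q6 → q2 → q7 → q7 → q0 → q6 → q1 → q2 → q7 → q7 → q0 → q0  → end q0, accepted
w4: q0 → q6 → q2 → q3 → q4 → q0 → q0 → q6 → q2 → q5 → q0 → q2 → q3 → q4  → end q4, rejected

2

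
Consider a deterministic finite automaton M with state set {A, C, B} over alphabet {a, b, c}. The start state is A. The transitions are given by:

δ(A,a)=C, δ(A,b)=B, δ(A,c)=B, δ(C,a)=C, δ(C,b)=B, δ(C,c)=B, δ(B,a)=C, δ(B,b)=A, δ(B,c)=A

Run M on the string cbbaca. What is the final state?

C

A → B → A → B → C → B → C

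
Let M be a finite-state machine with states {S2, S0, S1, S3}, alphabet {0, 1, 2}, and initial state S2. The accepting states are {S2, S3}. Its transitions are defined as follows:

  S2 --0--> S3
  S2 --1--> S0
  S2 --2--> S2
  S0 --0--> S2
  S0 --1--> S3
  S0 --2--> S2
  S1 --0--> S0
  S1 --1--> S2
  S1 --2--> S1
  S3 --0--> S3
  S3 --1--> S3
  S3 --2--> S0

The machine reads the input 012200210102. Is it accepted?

start at S2
read '0': S2 → S3
read '1': S3 → S3
read '2': S3 → S0
read '2': S0 → S2
read '0': S2 → S3
read '0': S3 → S3
read '2': S3 → S0
read '1': S0 → S3
read '0': S3 → S3
read '1': S3 → S3
read '0': S3 → S3
read '2': S3 → S0
End state S0 is not accepting.

No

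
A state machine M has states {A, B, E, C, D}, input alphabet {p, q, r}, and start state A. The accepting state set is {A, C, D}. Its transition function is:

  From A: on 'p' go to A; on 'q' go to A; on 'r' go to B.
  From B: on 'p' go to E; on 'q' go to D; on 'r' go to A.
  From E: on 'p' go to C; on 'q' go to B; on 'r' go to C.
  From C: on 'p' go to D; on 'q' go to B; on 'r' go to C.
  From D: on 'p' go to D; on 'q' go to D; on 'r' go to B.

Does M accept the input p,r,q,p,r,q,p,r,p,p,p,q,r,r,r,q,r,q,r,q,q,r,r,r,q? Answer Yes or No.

Yes

A → A → B → D → D → B → D → D → B → E → C → D → D → B → A → B → D → B → D → B → D → D → B → A → B → D
End state D is accepting.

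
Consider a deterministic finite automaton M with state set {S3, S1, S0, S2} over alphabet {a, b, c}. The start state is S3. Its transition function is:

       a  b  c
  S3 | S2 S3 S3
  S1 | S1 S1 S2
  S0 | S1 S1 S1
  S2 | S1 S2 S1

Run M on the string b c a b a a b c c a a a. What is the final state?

start at S3
read 'b': S3 → S3
read 'c': S3 → S3
read 'a': S3 → S2
read 'b': S2 → S2
read 'a': S2 → S1
read 'a': S1 → S1
read 'b': S1 → S1
read 'c': S1 → S2
read 'c': S2 → S1
read 'a': S1 → S1
read 'a': S1 → S1
read 'a': S1 → S1

S1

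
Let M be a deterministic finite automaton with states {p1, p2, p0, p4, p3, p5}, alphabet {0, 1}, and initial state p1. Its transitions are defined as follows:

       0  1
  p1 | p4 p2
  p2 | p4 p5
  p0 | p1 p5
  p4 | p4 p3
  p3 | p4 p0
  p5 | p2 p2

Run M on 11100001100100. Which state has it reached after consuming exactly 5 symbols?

p4

start at p1
read '1': p1 → p2
read '1': p2 → p5
read '1': p5 → p2
read '0': p2 → p4
read '0': p4 → p4
After 5 symbols: p4.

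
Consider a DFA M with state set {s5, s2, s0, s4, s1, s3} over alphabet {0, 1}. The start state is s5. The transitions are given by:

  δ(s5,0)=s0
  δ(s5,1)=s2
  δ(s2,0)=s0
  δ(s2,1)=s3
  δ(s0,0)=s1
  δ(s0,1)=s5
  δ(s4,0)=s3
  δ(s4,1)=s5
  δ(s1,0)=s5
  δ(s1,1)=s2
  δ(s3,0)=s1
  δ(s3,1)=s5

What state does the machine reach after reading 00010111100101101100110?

s5 → s0 → s1 → s5 → s2 → s0 → s5 → s2 → s3 → s5 → s0 → s1 → s2 → s0 → s5 → s2 → s0 → s5 → s2 → s0 → s1 → s2 → s3 → s1

s1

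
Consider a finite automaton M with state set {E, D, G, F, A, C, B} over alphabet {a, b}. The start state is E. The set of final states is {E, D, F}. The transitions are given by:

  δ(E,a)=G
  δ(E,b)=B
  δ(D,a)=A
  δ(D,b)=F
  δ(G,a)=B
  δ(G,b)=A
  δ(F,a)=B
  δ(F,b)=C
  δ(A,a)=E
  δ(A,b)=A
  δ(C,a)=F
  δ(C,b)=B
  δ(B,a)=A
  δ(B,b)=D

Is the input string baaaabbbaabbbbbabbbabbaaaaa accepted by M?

Trace: E -b-> B -a-> A -a-> E -a-> G -a-> B -b-> D -b-> F -b-> C -a-> F -a-> B -b-> D -b-> F -b-> C -b-> B -b-> D -a-> A -b-> A -b-> A -b-> A -a-> E -b-> B -b-> D -a-> A -a-> E -a-> G -a-> B -a-> A
End state A is not accepting.

No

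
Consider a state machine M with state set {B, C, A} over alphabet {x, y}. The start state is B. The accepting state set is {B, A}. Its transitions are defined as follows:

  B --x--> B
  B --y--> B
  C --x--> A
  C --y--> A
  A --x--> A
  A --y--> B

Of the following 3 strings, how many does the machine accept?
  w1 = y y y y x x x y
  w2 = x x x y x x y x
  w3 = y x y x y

w1: B → B → B → B → B → B → B → B → B  → end B, accepted
w2: B → B → B → B → B → B → B → B → B  → end B, accepted
w3: B → B → B → B → B → B  → end B, accepted

3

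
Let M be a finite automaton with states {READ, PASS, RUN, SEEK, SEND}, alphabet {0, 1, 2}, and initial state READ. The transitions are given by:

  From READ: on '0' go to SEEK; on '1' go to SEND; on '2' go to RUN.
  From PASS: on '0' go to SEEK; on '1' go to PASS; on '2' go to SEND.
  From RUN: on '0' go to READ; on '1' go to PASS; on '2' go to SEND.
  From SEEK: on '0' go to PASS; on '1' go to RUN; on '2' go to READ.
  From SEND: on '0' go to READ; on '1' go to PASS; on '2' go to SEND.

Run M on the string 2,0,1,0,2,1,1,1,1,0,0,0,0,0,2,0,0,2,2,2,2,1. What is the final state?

PASS

Trace: READ -2-> RUN -0-> READ -1-> SEND -0-> READ -2-> RUN -1-> PASS -1-> PASS -1-> PASS -1-> PASS -0-> SEEK -0-> PASS -0-> SEEK -0-> PASS -0-> SEEK -2-> READ -0-> SEEK -0-> PASS -2-> SEND -2-> SEND -2-> SEND -2-> SEND -1-> PASS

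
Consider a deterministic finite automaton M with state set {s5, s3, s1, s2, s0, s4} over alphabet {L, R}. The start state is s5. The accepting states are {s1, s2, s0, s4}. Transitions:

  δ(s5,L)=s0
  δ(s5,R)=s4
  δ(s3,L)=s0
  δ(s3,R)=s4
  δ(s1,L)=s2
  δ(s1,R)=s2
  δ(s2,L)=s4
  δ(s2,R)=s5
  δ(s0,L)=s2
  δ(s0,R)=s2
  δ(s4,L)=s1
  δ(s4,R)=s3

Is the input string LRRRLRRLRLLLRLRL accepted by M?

Yes

s5 → s0 → s2 → s5 → s4 → s1 → s2 → s5 → s0 → s2 → s4 → s1 → s2 → s5 → s0 → s2 → s4
End state s4 is accepting.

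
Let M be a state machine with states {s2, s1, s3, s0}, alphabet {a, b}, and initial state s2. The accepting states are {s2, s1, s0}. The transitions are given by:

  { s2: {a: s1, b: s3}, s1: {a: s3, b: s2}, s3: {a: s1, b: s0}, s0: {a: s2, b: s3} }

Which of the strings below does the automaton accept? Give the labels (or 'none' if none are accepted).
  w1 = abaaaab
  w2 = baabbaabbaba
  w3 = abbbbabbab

w1:
  start at s2
  read 'a': s2 → s1
  read 'b': s1 → s2
  read 'a': s2 → s1
  read 'a': s1 → s3
  read 'a': s3 → s1
  read 'a': s1 → s3
  read 'b': s3 → s0
  end s0, accepted
w2:
  start at s2
  read 'b': s2 → s3
  read 'a': s3 → s1
  read 'a': s1 → s3
  read 'b': s3 → s0
  read 'b': s0 → s3
  read 'a': s3 → s1
  read 'a': s1 → s3
  read 'b': s3 → s0
  read 'b': s0 → s3
  read 'a': s3 → s1
  read 'b': s1 → s2
  read 'a': s2 → s1
  end s1, accepted
w3:
  start at s2
  read 'a': s2 → s1
  read 'b': s1 → s2
  read 'b': s2 → s3
  read 'b': s3 → s0
  read 'b': s0 → s3
  read 'a': s3 → s1
  read 'b': s1 → s2
  read 'b': s2 → s3
  read 'a': s3 → s1
  read 'b': s1 → s2
  end s2, accepted

w1, w2, w3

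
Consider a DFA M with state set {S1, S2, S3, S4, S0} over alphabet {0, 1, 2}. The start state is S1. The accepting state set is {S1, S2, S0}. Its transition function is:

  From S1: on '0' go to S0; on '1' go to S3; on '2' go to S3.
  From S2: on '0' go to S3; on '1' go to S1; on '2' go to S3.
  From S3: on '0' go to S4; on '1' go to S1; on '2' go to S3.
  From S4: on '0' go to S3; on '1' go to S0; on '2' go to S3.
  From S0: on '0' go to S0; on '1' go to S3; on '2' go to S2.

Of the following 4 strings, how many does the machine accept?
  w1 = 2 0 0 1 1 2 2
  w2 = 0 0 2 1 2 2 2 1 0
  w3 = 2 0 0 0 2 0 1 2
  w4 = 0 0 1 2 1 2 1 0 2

3

w1: Trace: S1 -2-> S3 -0-> S4 -0-> S3 -1-> S1 -1-> S3 -2-> S3 -2-> S3  → end S3, rejected
w2: Trace: S1 -0-> S0 -0-> S0 -2-> S2 -1-> S1 -2-> S3 -2-> S3 -2-> S3 -1-> S1 -0-> S0  → end S0, accepted
w3: Trace: S1 -2-> S3 -0-> S4 -0-> S3 -0-> S4 -2-> S3 -0-> S4 -1-> S0 -2-> S2  → end S2, accepted
w4: Trace: S1 -0-> S0 -0-> S0 -1-> S3 -2-> S3 -1-> S1 -2-> S3 -1-> S1 -0-> S0 -2-> S2  → end S2, accepted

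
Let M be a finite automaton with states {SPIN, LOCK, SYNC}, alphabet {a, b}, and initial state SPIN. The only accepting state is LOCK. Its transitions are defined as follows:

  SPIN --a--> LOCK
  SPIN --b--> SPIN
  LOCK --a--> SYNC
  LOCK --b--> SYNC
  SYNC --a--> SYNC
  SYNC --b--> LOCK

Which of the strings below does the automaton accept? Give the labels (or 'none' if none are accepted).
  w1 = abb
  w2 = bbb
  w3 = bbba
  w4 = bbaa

w1, w3

w1: Trace: SPIN -a-> LOCK -b-> SYNC -b-> LOCK  → end LOCK, accepted
w2: Trace: SPIN -b-> SPIN -b-> SPIN -b-> SPIN  → end SPIN, rejected
w3: Trace: SPIN -b-> SPIN -b-> SPIN -b-> SPIN -a-> LOCK  → end LOCK, accepted
w4: Trace: SPIN -b-> SPIN -b-> SPIN -a-> LOCK -a-> SYNC  → end SYNC, rejected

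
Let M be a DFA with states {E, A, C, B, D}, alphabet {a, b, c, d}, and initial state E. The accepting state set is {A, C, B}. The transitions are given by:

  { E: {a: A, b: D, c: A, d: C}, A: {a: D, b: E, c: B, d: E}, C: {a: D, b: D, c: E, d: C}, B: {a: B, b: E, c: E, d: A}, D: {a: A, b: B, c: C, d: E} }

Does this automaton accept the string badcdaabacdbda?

Yes

E → D → A → E → A → E → A → D → B → B → E → C → D → E → A
End state A is accepting.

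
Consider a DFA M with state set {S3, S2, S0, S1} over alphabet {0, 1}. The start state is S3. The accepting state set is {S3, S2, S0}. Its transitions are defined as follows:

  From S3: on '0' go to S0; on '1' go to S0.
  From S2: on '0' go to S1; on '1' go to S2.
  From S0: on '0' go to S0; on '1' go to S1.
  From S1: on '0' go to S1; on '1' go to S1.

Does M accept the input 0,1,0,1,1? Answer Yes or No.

No

Trace: S3 -0-> S0 -1-> S1 -0-> S1 -1-> S1 -1-> S1
End state S1 is not accepting.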